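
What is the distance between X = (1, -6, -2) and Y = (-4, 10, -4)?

d = √[(x₂-x₁)² + (y₂-y₁)² + (z₂-z₁)²]
  = √[(-5)² + 16² + (-2)²]
  = √[25 + 256 + 4]
  = √285
  ≈ 16.88

16.88


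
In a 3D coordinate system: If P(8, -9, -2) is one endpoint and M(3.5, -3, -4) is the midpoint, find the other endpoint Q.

Q = 2M - P
  = (2·3.5 - 8, 2·(-3) - (-9), 2·(-4) - (-2))
  = (7 - 8, -6 + 9, -8 + 2)
  = (-1, 3, -6)

(-1, 3, -6)


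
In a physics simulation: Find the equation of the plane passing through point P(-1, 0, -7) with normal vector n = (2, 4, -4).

The plane through P with normal n = (a, b, c) satisfies n·(r - P) = 0,
i.e. ax + by + cz = a·x₀ + b·y₀ + c·z₀.
d = 2·(-1) + 4·0 + (-4)·(-7)
  = -2 + 0 + 28
  = 26
Equation: 2x + 4y - 4z = 26

2x + 4y - 4z = 26


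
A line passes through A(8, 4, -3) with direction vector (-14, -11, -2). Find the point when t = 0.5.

P(t) = A + t·d
  = (8 + (-14)·0.5, 4 + (-11)·0.5, -3 + (-2)·0.5)
  = (8 - 7, 4 - 5.5, -3 - 1)
  = (1, -1.5, -4)

(1, -1.5, -4)


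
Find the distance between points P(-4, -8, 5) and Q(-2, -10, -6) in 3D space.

d = √[(x₂-x₁)² + (y₂-y₁)² + (z₂-z₁)²]
  = √[2² + (-2)² + (-11)²]
  = √[4 + 4 + 121]
  = √129
  ≈ 11.36

11.36


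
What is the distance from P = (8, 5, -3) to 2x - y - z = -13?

distance = |a·x₀ + b·y₀ + c·z₀ - d| / √(a² + b² + c²)
  = |2·8 + (-1)·5 + (-1)·(-3) - (-13)| / √(2² + (-1)² + (-1)²)
  = |16 - 5 + 3 + 13| / √(4 + 1 + 1)
  = |27| / √6
  = 27 / 2.449
  ≈ 11.02

11.02


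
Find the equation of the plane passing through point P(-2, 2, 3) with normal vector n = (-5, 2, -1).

The plane through P with normal n = (a, b, c) satisfies n·(r - P) = 0,
i.e. ax + by + cz = a·x₀ + b·y₀ + c·z₀.
d = (-5)·(-2) + 2·2 + (-1)·3
  = 10 + 4 - 3
  = 11
Equation: -5x + 2y - z = 11

-5x + 2y - z = 11


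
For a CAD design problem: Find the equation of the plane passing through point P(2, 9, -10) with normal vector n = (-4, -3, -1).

The plane through P with normal n = (a, b, c) satisfies n·(r - P) = 0,
i.e. ax + by + cz = a·x₀ + b·y₀ + c·z₀.
d = (-4)·2 + (-3)·9 + (-1)·(-10)
  = -8 - 27 + 10
  = -25
Equation: -4x - 3y - z = -25

-4x - 3y - z = -25


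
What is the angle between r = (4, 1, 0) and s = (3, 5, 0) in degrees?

r·s = 4·3 + 1·5 + 0·0 = 12 + 5 + 0 = 17
|r| = √(4² + 1² + 0²) = √17 ≈ 4.123
|s| = √(3² + 5² + 0²) = √34 ≈ 5.831
cos θ = (r·s)/(|r||s|) = 17/(4.123·5.831) ≈ 0.7071
θ = arccos(0.7071) ≈ 45°

45°


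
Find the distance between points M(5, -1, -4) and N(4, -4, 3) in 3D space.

d = √[(x₂-x₁)² + (y₂-y₁)² + (z₂-z₁)²]
  = √[(-1)² + (-3)² + 7²]
  = √[1 + 9 + 49]
  = √59
  ≈ 7.681

7.681


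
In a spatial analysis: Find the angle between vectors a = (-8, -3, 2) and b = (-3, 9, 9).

a·b = (-8)·(-3) + (-3)·9 + 2·9 = 24 - 27 + 18 = 15
|a| = √((-8)² + (-3)² + 2²) = √77 ≈ 8.775
|b| = √((-3)² + 9² + 9²) = √171 ≈ 13.08
cos θ = (a·b)/(|a||b|) = 15/(8.775·13.08) ≈ 0.1307
θ = arccos(0.1307) ≈ 82.49°

82.49°


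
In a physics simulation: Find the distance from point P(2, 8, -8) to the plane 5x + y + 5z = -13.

distance = |a·x₀ + b·y₀ + c·z₀ - d| / √(a² + b² + c²)
  = |5·2 + 1·8 + 5·(-8) - (-13)| / √(5² + 1² + 5²)
  = |10 + 8 - 40 + 13| / √(25 + 1 + 25)
  = |-9| / √51
  = 9 / 7.141
  ≈ 1.26

1.26


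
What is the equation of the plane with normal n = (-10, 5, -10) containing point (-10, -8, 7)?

The plane through P with normal n = (a, b, c) satisfies n·(r - P) = 0,
i.e. ax + by + cz = a·x₀ + b·y₀ + c·z₀.
d = (-10)·(-10) + 5·(-8) + (-10)·7
  = 100 - 40 - 70
  = -10
Equation: -10x + 5y - 10z = -10

-10x + 5y - 10z = -10


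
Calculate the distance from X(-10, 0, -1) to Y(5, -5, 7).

d = √[(x₂-x₁)² + (y₂-y₁)² + (z₂-z₁)²]
  = √[15² + (-5)² + 8²]
  = √[225 + 25 + 64]
  = √314
  ≈ 17.72

17.72


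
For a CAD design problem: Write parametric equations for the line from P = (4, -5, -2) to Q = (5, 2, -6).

Direction vector d = Q - P = (5 - 4, 2 + 5, -6 + 2) = (1, 7, -4)
Parametric form r = P + t·d:
x = 4 + t, y = -5 + 7t, z = -2 - 4t

x = 4 + t, y = -5 + 7t, z = -2 - 4t


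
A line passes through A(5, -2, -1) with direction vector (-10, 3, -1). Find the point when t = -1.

P(t) = A + t·d
  = (5 + (-10)·(-1), -2 + 3·(-1), -1 + (-1)·(-1))
  = (5 + 10, -2 - 3, -1 + 1)
  = (15, -5, 0)

(15, -5, 0)


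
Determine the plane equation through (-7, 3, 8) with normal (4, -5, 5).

The plane through P with normal n = (a, b, c) satisfies n·(r - P) = 0,
i.e. ax + by + cz = a·x₀ + b·y₀ + c·z₀.
d = 4·(-7) + (-5)·3 + 5·8
  = -28 - 15 + 40
  = -3
Equation: 4x - 5y + 5z = -3

4x - 5y + 5z = -3


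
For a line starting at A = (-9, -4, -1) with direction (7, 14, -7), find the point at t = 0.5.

P(t) = A + t·d
  = (-9 + 7·0.5, -4 + 14·0.5, -1 + (-7)·0.5)
  = (-9 + 3.5, -4 + 7, -1 - 3.5)
  = (-5.5, 3, -4.5)

(-5.5, 3, -4.5)


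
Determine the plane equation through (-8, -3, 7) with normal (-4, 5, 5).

The plane through P with normal n = (a, b, c) satisfies n·(r - P) = 0,
i.e. ax + by + cz = a·x₀ + b·y₀ + c·z₀.
d = (-4)·(-8) + 5·(-3) + 5·7
  = 32 - 15 + 35
  = 52
Equation: -4x + 5y + 5z = 52

-4x + 5y + 5z = 52


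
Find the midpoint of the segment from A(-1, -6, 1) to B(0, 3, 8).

M = ((x₁+x₂)/2, (y₁+y₂)/2, (z₁+z₂)/2)
  = ((-1 + 0)/2, (-6 + 3)/2, (1 + 8)/2)
  = (-1/2, -3/2, 9/2)
  = (-0.5, -1.5, 4.5)

(-0.5, -1.5, 4.5)


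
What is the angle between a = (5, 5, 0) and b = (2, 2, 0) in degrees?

a·b = 5·2 + 5·2 + 0·0 = 10 + 10 + 0 = 20
|a| = √(5² + 5² + 0²) = √50 ≈ 7.071
|b| = √(2² + 2² + 0²) = √8 ≈ 2.828
cos θ = (a·b)/(|a||b|) = 20/(7.071·2.828) ≈ 1
θ = arccos(1) ≈ 0°

0°


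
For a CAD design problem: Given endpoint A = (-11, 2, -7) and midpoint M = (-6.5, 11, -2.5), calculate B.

B = 2M - A
  = (2·(-6.5) - (-11), 2·11 - 2, 2·(-2.5) - (-7))
  = (-13 + 11, 22 - 2, -5 + 7)
  = (-2, 20, 2)

(-2, 20, 2)


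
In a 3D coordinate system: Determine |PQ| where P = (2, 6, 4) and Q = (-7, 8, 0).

d = √[(x₂-x₁)² + (y₂-y₁)² + (z₂-z₁)²]
  = √[(-9)² + 2² + (-4)²]
  = √[81 + 4 + 16]
  = √101
  ≈ 10.05

10.05


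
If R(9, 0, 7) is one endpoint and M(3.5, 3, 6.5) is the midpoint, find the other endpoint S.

S = 2M - R
  = (2·3.5 - 9, 2·3 - 0, 2·6.5 - 7)
  = (7 - 9, 6 + 0, 13 - 7)
  = (-2, 6, 6)

(-2, 6, 6)


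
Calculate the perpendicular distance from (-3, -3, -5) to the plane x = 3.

distance = |a·x₀ + b·y₀ + c·z₀ - d| / √(a² + b² + c²)
  = |1·(-3) + 0·(-3) + 0·(-5) - 3| / √(1² + 0² + 0²)
  = |-3 + 0 + 0 - 3| / √(1 + 0 + 0)
  = |-6| / √1
  = 6 / 1
  ≈ 6

6


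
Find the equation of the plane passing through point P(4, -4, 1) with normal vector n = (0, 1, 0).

The plane through P with normal n = (a, b, c) satisfies n·(r - P) = 0,
i.e. ax + by + cz = a·x₀ + b·y₀ + c·z₀.
d = 0·4 + 1·(-4) + 0·1
  = 0 - 4 + 0
  = -4
Equation: y = -4

y = -4


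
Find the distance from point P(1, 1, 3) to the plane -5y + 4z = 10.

distance = |a·x₀ + b·y₀ + c·z₀ - d| / √(a² + b² + c²)
  = |0·1 + (-5)·1 + 4·3 - 10| / √(0² + (-5)² + 4²)
  = |0 - 5 + 12 - 10| / √(0 + 25 + 16)
  = |-3| / √41
  = 3 / 6.403
  ≈ 0.4685

0.4685


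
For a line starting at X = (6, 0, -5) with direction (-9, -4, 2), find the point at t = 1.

P(t) = X + t·d
  = (6 + (-9)·1, 0 + (-4)·1, -5 + 2·1)
  = (6 - 9, 0 - 4, -5 + 2)
  = (-3, -4, -3)

(-3, -4, -3)


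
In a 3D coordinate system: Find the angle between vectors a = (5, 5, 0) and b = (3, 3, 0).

a·b = 5·3 + 5·3 + 0·0 = 15 + 15 + 0 = 30
|a| = √(5² + 5² + 0²) = √50 ≈ 7.071
|b| = √(3² + 3² + 0²) = √18 ≈ 4.243
cos θ = (a·b)/(|a||b|) = 30/(7.071·4.243) ≈ 1
θ = arccos(1) ≈ 0°

0°


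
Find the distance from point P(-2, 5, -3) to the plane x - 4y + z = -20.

distance = |a·x₀ + b·y₀ + c·z₀ - d| / √(a² + b² + c²)
  = |1·(-2) + (-4)·5 + 1·(-3) - (-20)| / √(1² + (-4)² + 1²)
  = |-2 - 20 - 3 + 20| / √(1 + 16 + 1)
  = |-5| / √18
  = 5 / 4.243
  ≈ 1.179

1.179


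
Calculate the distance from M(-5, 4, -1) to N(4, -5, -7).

d = √[(x₂-x₁)² + (y₂-y₁)² + (z₂-z₁)²]
  = √[9² + (-9)² + (-6)²]
  = √[81 + 81 + 36]
  = √198
  ≈ 14.07

14.07


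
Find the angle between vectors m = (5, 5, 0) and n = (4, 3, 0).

m·n = 5·4 + 5·3 + 0·0 = 20 + 15 + 0 = 35
|m| = √(5² + 5² + 0²) = √50 ≈ 7.071
|n| = √(4² + 3² + 0²) = √25 ≈ 5
cos θ = (m·n)/(|m||n|) = 35/(7.071·5) ≈ 0.9899
θ = arccos(0.9899) ≈ 8.13°

8.13°


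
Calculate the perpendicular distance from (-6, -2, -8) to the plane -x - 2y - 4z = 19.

distance = |a·x₀ + b·y₀ + c·z₀ - d| / √(a² + b² + c²)
  = |(-1)·(-6) + (-2)·(-2) + (-4)·(-8) - 19| / √((-1)² + (-2)² + (-4)²)
  = |6 + 4 + 32 - 19| / √(1 + 4 + 16)
  = |23| / √21
  = 23 / 4.583
  ≈ 5.019

5.019


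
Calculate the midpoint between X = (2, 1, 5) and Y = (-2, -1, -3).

M = ((x₁+x₂)/2, (y₁+y₂)/2, (z₁+z₂)/2)
  = ((2 - 2)/2, (1 - 1)/2, (5 - 3)/2)
  = (0/2, 0/2, 2/2)
  = (0, 0, 1)

(0, 0, 1)


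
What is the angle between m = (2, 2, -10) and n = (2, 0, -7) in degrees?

m·n = 2·2 + 2·0 + (-10)·(-7) = 4 + 0 + 70 = 74
|m| = √(2² + 2² + (-10)²) = √108 ≈ 10.39
|n| = √(2² + 0² + (-7)²) = √53 ≈ 7.28
cos θ = (m·n)/(|m||n|) = 74/(10.39·7.28) ≈ 0.9781
θ = arccos(0.9781) ≈ 12.01°

12.01°


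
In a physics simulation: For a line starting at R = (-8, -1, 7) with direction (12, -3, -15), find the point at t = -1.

P(t) = R + t·d
  = (-8 + 12·(-1), -1 + (-3)·(-1), 7 + (-15)·(-1))
  = (-8 - 12, -1 + 3, 7 + 15)
  = (-20, 2, 22)

(-20, 2, 22)


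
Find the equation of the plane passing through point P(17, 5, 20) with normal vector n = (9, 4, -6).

The plane through P with normal n = (a, b, c) satisfies n·(r - P) = 0,
i.e. ax + by + cz = a·x₀ + b·y₀ + c·z₀.
d = 9·17 + 4·5 + (-6)·20
  = 153 + 20 - 120
  = 53
Equation: 9x + 4y - 6z = 53

9x + 4y - 6z = 53


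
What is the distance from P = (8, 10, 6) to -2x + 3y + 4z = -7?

distance = |a·x₀ + b·y₀ + c·z₀ - d| / √(a² + b² + c²)
  = |(-2)·8 + 3·10 + 4·6 - (-7)| / √((-2)² + 3² + 4²)
  = |-16 + 30 + 24 + 7| / √(4 + 9 + 16)
  = |45| / √29
  = 45 / 5.385
  ≈ 8.356

8.356


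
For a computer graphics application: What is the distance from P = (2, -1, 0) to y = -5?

distance = |a·x₀ + b·y₀ + c·z₀ - d| / √(a² + b² + c²)
  = |0·2 + 1·(-1) + 0·0 - (-5)| / √(0² + 1² + 0²)
  = |0 - 1 + 0 + 5| / √(0 + 1 + 0)
  = |4| / √1
  = 4 / 1
  ≈ 4

4


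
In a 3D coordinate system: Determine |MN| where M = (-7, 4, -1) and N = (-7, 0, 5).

d = √[(x₂-x₁)² + (y₂-y₁)² + (z₂-z₁)²]
  = √[0² + (-4)² + 6²]
  = √[0 + 16 + 36]
  = √52
  ≈ 7.211

7.211


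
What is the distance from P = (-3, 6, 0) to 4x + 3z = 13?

distance = |a·x₀ + b·y₀ + c·z₀ - d| / √(a² + b² + c²)
  = |4·(-3) + 0·6 + 3·0 - 13| / √(4² + 0² + 3²)
  = |-12 + 0 + 0 - 13| / √(16 + 0 + 9)
  = |-25| / √25
  = 25 / 5
  ≈ 5

5


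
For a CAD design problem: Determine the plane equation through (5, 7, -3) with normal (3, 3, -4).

The plane through P with normal n = (a, b, c) satisfies n·(r - P) = 0,
i.e. ax + by + cz = a·x₀ + b·y₀ + c·z₀.
d = 3·5 + 3·7 + (-4)·(-3)
  = 15 + 21 + 12
  = 48
Equation: 3x + 3y - 4z = 48

3x + 3y - 4z = 48


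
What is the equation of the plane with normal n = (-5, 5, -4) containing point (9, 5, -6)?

The plane through P with normal n = (a, b, c) satisfies n·(r - P) = 0,
i.e. ax + by + cz = a·x₀ + b·y₀ + c·z₀.
d = (-5)·9 + 5·5 + (-4)·(-6)
  = -45 + 25 + 24
  = 4
Equation: -5x + 5y - 4z = 4

-5x + 5y - 4z = 4


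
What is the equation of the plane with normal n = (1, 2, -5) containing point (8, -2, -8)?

The plane through P with normal n = (a, b, c) satisfies n·(r - P) = 0,
i.e. ax + by + cz = a·x₀ + b·y₀ + c·z₀.
d = 1·8 + 2·(-2) + (-5)·(-8)
  = 8 - 4 + 40
  = 44
Equation: x + 2y - 5z = 44

x + 2y - 5z = 44


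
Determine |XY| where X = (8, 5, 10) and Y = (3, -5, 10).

d = √[(x₂-x₁)² + (y₂-y₁)² + (z₂-z₁)²]
  = √[(-5)² + (-10)² + 0²]
  = √[25 + 100 + 0]
  = √125
  ≈ 11.18

11.18


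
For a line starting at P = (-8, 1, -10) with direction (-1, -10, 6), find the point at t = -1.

P(t) = P + t·d
  = (-8 + (-1)·(-1), 1 + (-10)·(-1), -10 + 6·(-1))
  = (-8 + 1, 1 + 10, -10 - 6)
  = (-7, 11, -16)

(-7, 11, -16)


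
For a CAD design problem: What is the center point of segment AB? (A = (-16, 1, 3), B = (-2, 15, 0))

M = ((x₁+x₂)/2, (y₁+y₂)/2, (z₁+z₂)/2)
  = ((-16 - 2)/2, (1 + 15)/2, (3 + 0)/2)
  = (-18/2, 16/2, 3/2)
  = (-9, 8, 1.5)

(-9, 8, 1.5)


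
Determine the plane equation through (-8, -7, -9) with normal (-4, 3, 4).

The plane through P with normal n = (a, b, c) satisfies n·(r - P) = 0,
i.e. ax + by + cz = a·x₀ + b·y₀ + c·z₀.
d = (-4)·(-8) + 3·(-7) + 4·(-9)
  = 32 - 21 - 36
  = -25
Equation: -4x + 3y + 4z = -25

-4x + 3y + 4z = -25


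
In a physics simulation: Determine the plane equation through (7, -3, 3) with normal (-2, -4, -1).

The plane through P with normal n = (a, b, c) satisfies n·(r - P) = 0,
i.e. ax + by + cz = a·x₀ + b·y₀ + c·z₀.
d = (-2)·7 + (-4)·(-3) + (-1)·3
  = -14 + 12 - 3
  = -5
Equation: -2x - 4y - z = -5

-2x - 4y - z = -5


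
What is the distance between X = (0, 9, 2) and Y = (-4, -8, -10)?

d = √[(x₂-x₁)² + (y₂-y₁)² + (z₂-z₁)²]
  = √[(-4)² + (-17)² + (-12)²]
  = √[16 + 289 + 144]
  = √449
  ≈ 21.19

21.19


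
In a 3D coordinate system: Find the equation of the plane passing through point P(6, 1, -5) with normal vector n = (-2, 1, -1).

The plane through P with normal n = (a, b, c) satisfies n·(r - P) = 0,
i.e. ax + by + cz = a·x₀ + b·y₀ + c·z₀.
d = (-2)·6 + 1·1 + (-1)·(-5)
  = -12 + 1 + 5
  = -6
Equation: -2x + y - z = -6

-2x + y - z = -6


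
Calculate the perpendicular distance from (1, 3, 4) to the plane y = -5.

distance = |a·x₀ + b·y₀ + c·z₀ - d| / √(a² + b² + c²)
  = |0·1 + 1·3 + 0·4 - (-5)| / √(0² + 1² + 0²)
  = |0 + 3 + 0 + 5| / √(0 + 1 + 0)
  = |8| / √1
  = 8 / 1
  ≈ 8

8


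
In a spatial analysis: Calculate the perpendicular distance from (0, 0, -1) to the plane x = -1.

distance = |a·x₀ + b·y₀ + c·z₀ - d| / √(a² + b² + c²)
  = |1·0 + 0·0 + 0·(-1) - (-1)| / √(1² + 0² + 0²)
  = |0 + 0 + 0 + 1| / √(1 + 0 + 0)
  = |1| / √1
  = 1 / 1
  ≈ 1

1


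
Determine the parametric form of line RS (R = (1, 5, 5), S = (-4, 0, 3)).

Direction vector d = S - R = (-4 - 1, 0 - 5, 3 - 5) = (-5, -5, -2)
Parametric form r = R + t·d:
x = 1 - 5t, y = 5 - 5t, z = 5 - 2t

x = 1 - 5t, y = 5 - 5t, z = 5 - 2t


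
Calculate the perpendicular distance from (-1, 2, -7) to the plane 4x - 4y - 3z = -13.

distance = |a·x₀ + b·y₀ + c·z₀ - d| / √(a² + b² + c²)
  = |4·(-1) + (-4)·2 + (-3)·(-7) - (-13)| / √(4² + (-4)² + (-3)²)
  = |-4 - 8 + 21 + 13| / √(16 + 16 + 9)
  = |22| / √41
  = 22 / 6.403
  ≈ 3.436

3.436


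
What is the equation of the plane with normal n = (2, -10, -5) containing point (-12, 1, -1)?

The plane through P with normal n = (a, b, c) satisfies n·(r - P) = 0,
i.e. ax + by + cz = a·x₀ + b·y₀ + c·z₀.
d = 2·(-12) + (-10)·1 + (-5)·(-1)
  = -24 - 10 + 5
  = -29
Equation: 2x - 10y - 5z = -29

2x - 10y - 5z = -29


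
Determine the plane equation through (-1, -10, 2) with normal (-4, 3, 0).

The plane through P with normal n = (a, b, c) satisfies n·(r - P) = 0,
i.e. ax + by + cz = a·x₀ + b·y₀ + c·z₀.
d = (-4)·(-1) + 3·(-10) + 0·2
  = 4 - 30 + 0
  = -26
Equation: -4x + 3y = -26

-4x + 3y = -26


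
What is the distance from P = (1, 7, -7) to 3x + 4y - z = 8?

distance = |a·x₀ + b·y₀ + c·z₀ - d| / √(a² + b² + c²)
  = |3·1 + 4·7 + (-1)·(-7) - 8| / √(3² + 4² + (-1)²)
  = |3 + 28 + 7 - 8| / √(9 + 16 + 1)
  = |30| / √26
  = 30 / 5.099
  ≈ 5.883

5.883


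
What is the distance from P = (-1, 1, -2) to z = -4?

distance = |a·x₀ + b·y₀ + c·z₀ - d| / √(a² + b² + c²)
  = |0·(-1) + 0·1 + 1·(-2) - (-4)| / √(0² + 0² + 1²)
  = |0 + 0 - 2 + 4| / √(0 + 0 + 1)
  = |2| / √1
  = 2 / 1
  ≈ 2

2


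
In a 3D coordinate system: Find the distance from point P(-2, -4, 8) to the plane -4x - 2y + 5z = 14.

distance = |a·x₀ + b·y₀ + c·z₀ - d| / √(a² + b² + c²)
  = |(-4)·(-2) + (-2)·(-4) + 5·8 - 14| / √((-4)² + (-2)² + 5²)
  = |8 + 8 + 40 - 14| / √(16 + 4 + 25)
  = |42| / √45
  = 42 / 6.708
  ≈ 6.261

6.261


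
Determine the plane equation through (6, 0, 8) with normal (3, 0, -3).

The plane through P with normal n = (a, b, c) satisfies n·(r - P) = 0,
i.e. ax + by + cz = a·x₀ + b·y₀ + c·z₀.
d = 3·6 + 0·0 + (-3)·8
  = 18 + 0 - 24
  = -6
Equation: 3x - 3z = -6

3x - 3z = -6


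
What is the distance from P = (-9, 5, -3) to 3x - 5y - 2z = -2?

distance = |a·x₀ + b·y₀ + c·z₀ - d| / √(a² + b² + c²)
  = |3·(-9) + (-5)·5 + (-2)·(-3) - (-2)| / √(3² + (-5)² + (-2)²)
  = |-27 - 25 + 6 + 2| / √(9 + 25 + 4)
  = |-44| / √38
  = 44 / 6.164
  ≈ 7.138

7.138


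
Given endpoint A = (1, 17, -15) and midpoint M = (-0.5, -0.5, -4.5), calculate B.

B = 2M - A
  = (2·(-0.5) - 1, 2·(-0.5) - 17, 2·(-4.5) - (-15))
  = (-1 - 1, -1 - 17, -9 + 15)
  = (-2, -18, 6)

(-2, -18, 6)


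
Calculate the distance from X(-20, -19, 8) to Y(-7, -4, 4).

d = √[(x₂-x₁)² + (y₂-y₁)² + (z₂-z₁)²]
  = √[13² + 15² + (-4)²]
  = √[169 + 225 + 16]
  = √410
  ≈ 20.25

20.25


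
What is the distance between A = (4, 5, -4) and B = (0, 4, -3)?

d = √[(x₂-x₁)² + (y₂-y₁)² + (z₂-z₁)²]
  = √[(-4)² + (-1)² + 1²]
  = √[16 + 1 + 1]
  = √18
  ≈ 4.243

4.243


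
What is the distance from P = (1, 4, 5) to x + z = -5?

distance = |a·x₀ + b·y₀ + c·z₀ - d| / √(a² + b² + c²)
  = |1·1 + 0·4 + 1·5 - (-5)| / √(1² + 0² + 1²)
  = |1 + 0 + 5 + 5| / √(1 + 0 + 1)
  = |11| / √2
  = 11 / 1.414
  ≈ 7.778

7.778


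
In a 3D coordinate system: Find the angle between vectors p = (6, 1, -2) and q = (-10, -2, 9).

p·q = 6·(-10) + 1·(-2) + (-2)·9 = -60 - 2 - 18 = -80
|p| = √(6² + 1² + (-2)²) = √41 ≈ 6.403
|q| = √((-10)² + (-2)² + 9²) = √185 ≈ 13.6
cos θ = (p·q)/(|p||q|) = -80/(6.403·13.6) ≈ -0.9186
θ = arccos(-0.9186) ≈ 156.7°

156.7°


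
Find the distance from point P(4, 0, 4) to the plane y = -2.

distance = |a·x₀ + b·y₀ + c·z₀ - d| / √(a² + b² + c²)
  = |0·4 + 1·0 + 0·4 - (-2)| / √(0² + 1² + 0²)
  = |0 + 0 + 0 + 2| / √(0 + 1 + 0)
  = |2| / √1
  = 2 / 1
  ≈ 2

2


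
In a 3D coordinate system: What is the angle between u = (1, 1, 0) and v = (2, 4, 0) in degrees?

u·v = 1·2 + 1·4 + 0·0 = 2 + 4 + 0 = 6
|u| = √(1² + 1² + 0²) = √2 ≈ 1.414
|v| = √(2² + 4² + 0²) = √20 ≈ 4.472
cos θ = (u·v)/(|u||v|) = 6/(1.414·4.472) ≈ 0.9487
θ = arccos(0.9487) ≈ 18.43°

18.43°


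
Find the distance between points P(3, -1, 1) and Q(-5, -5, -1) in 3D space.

d = √[(x₂-x₁)² + (y₂-y₁)² + (z₂-z₁)²]
  = √[(-8)² + (-4)² + (-2)²]
  = √[64 + 16 + 4]
  = √84
  ≈ 9.165

9.165


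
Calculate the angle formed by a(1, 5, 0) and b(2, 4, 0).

a·b = 1·2 + 5·4 + 0·0 = 2 + 20 + 0 = 22
|a| = √(1² + 5² + 0²) = √26 ≈ 5.099
|b| = √(2² + 4² + 0²) = √20 ≈ 4.472
cos θ = (a·b)/(|a||b|) = 22/(5.099·4.472) ≈ 0.9648
θ = arccos(0.9648) ≈ 15.26°

15.26°


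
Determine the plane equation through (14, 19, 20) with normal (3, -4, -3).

The plane through P with normal n = (a, b, c) satisfies n·(r - P) = 0,
i.e. ax + by + cz = a·x₀ + b·y₀ + c·z₀.
d = 3·14 + (-4)·19 + (-3)·20
  = 42 - 76 - 60
  = -94
Equation: 3x - 4y - 3z = -94

3x - 4y - 3z = -94


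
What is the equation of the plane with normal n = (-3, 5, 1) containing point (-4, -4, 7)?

The plane through P with normal n = (a, b, c) satisfies n·(r - P) = 0,
i.e. ax + by + cz = a·x₀ + b·y₀ + c·z₀.
d = (-3)·(-4) + 5·(-4) + 1·7
  = 12 - 20 + 7
  = -1
Equation: -3x + 5y + z = -1

-3x + 5y + z = -1


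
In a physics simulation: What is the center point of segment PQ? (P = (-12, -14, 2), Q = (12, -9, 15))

M = ((x₁+x₂)/2, (y₁+y₂)/2, (z₁+z₂)/2)
  = ((-12 + 12)/2, (-14 - 9)/2, (2 + 15)/2)
  = (0/2, -23/2, 17/2)
  = (0, -11.5, 8.5)

(0, -11.5, 8.5)


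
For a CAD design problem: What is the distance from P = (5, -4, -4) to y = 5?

distance = |a·x₀ + b·y₀ + c·z₀ - d| / √(a² + b² + c²)
  = |0·5 + 1·(-4) + 0·(-4) - 5| / √(0² + 1² + 0²)
  = |0 - 4 + 0 - 5| / √(0 + 1 + 0)
  = |-9| / √1
  = 9 / 1
  ≈ 9

9


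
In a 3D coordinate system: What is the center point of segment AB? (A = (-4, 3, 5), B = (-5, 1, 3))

M = ((x₁+x₂)/2, (y₁+y₂)/2, (z₁+z₂)/2)
  = ((-4 - 5)/2, (3 + 1)/2, (5 + 3)/2)
  = (-9/2, 4/2, 8/2)
  = (-4.5, 2, 4)

(-4.5, 2, 4)


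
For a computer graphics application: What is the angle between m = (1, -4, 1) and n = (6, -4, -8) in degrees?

m·n = 1·6 + (-4)·(-4) + 1·(-8) = 6 + 16 - 8 = 14
|m| = √(1² + (-4)² + 1²) = √18 ≈ 4.243
|n| = √(6² + (-4)² + (-8)²) = √116 ≈ 10.77
cos θ = (m·n)/(|m||n|) = 14/(4.243·10.77) ≈ 0.3064
θ = arccos(0.3064) ≈ 72.16°

72.16°


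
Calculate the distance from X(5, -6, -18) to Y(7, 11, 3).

d = √[(x₂-x₁)² + (y₂-y₁)² + (z₂-z₁)²]
  = √[2² + 17² + 21²]
  = √[4 + 289 + 441]
  = √734
  ≈ 27.09

27.09


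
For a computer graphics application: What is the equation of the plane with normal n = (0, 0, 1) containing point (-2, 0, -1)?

The plane through P with normal n = (a, b, c) satisfies n·(r - P) = 0,
i.e. ax + by + cz = a·x₀ + b·y₀ + c·z₀.
d = 0·(-2) + 0·0 + 1·(-1)
  = 0 + 0 - 1
  = -1
Equation: z = -1

z = -1


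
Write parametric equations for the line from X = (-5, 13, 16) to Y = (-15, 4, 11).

Direction vector d = Y - X = (-15 + 5, 4 - 13, 11 - 16) = (-10, -9, -5)
Parametric form r = X + t·d:
x = -5 - 10t, y = 13 - 9t, z = 16 - 5t

x = -5 - 10t, y = 13 - 9t, z = 16 - 5t


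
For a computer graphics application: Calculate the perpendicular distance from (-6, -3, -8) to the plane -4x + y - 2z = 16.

distance = |a·x₀ + b·y₀ + c·z₀ - d| / √(a² + b² + c²)
  = |(-4)·(-6) + 1·(-3) + (-2)·(-8) - 16| / √((-4)² + 1² + (-2)²)
  = |24 - 3 + 16 - 16| / √(16 + 1 + 4)
  = |21| / √21
  = 21 / 4.583
  ≈ 4.583

4.583


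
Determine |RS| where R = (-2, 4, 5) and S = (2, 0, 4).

d = √[(x₂-x₁)² + (y₂-y₁)² + (z₂-z₁)²]
  = √[4² + (-4)² + (-1)²]
  = √[16 + 16 + 1]
  = √33
  ≈ 5.745

5.745


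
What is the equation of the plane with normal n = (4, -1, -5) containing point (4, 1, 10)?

The plane through P with normal n = (a, b, c) satisfies n·(r - P) = 0,
i.e. ax + by + cz = a·x₀ + b·y₀ + c·z₀.
d = 4·4 + (-1)·1 + (-5)·10
  = 16 - 1 - 50
  = -35
Equation: 4x - y - 5z = -35

4x - y - 5z = -35


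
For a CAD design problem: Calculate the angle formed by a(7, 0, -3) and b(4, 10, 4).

a·b = 7·4 + 0·10 + (-3)·4 = 28 + 0 - 12 = 16
|a| = √(7² + 0² + (-3)²) = √58 ≈ 7.616
|b| = √(4² + 10² + 4²) = √132 ≈ 11.49
cos θ = (a·b)/(|a||b|) = 16/(7.616·11.49) ≈ 0.1829
θ = arccos(0.1829) ≈ 79.46°

79.46°


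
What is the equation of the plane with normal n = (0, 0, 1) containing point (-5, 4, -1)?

The plane through P with normal n = (a, b, c) satisfies n·(r - P) = 0,
i.e. ax + by + cz = a·x₀ + b·y₀ + c·z₀.
d = 0·(-5) + 0·4 + 1·(-1)
  = 0 + 0 - 1
  = -1
Equation: z = -1

z = -1


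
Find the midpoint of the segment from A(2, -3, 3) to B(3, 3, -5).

M = ((x₁+x₂)/2, (y₁+y₂)/2, (z₁+z₂)/2)
  = ((2 + 3)/2, (-3 + 3)/2, (3 - 5)/2)
  = (5/2, 0/2, -2/2)
  = (2.5, 0, -1)

(2.5, 0, -1)


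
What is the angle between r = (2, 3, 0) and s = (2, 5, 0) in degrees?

r·s = 2·2 + 3·5 + 0·0 = 4 + 15 + 0 = 19
|r| = √(2² + 3² + 0²) = √13 ≈ 3.606
|s| = √(2² + 5² + 0²) = √29 ≈ 5.385
cos θ = (r·s)/(|r||s|) = 19/(3.606·5.385) ≈ 0.9785
θ = arccos(0.9785) ≈ 11.89°

11.89°


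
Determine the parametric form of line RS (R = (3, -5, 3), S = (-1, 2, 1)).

Direction vector d = S - R = (-1 - 3, 2 + 5, 1 - 3) = (-4, 7, -2)
Parametric form r = R + t·d:
x = 3 - 4t, y = -5 + 7t, z = 3 - 2t

x = 3 - 4t, y = -5 + 7t, z = 3 - 2t


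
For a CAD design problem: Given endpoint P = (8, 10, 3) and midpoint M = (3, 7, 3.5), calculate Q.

Q = 2M - P
  = (2·3 - 8, 2·7 - 10, 2·3.5 - 3)
  = (6 - 8, 14 - 10, 7 - 3)
  = (-2, 4, 4)

(-2, 4, 4)


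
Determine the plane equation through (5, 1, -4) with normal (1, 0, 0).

The plane through P with normal n = (a, b, c) satisfies n·(r - P) = 0,
i.e. ax + by + cz = a·x₀ + b·y₀ + c·z₀.
d = 1·5 + 0·1 + 0·(-4)
  = 5 + 0 + 0
  = 5
Equation: x = 5

x = 5


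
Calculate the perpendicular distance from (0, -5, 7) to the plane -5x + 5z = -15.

distance = |a·x₀ + b·y₀ + c·z₀ - d| / √(a² + b² + c²)
  = |(-5)·0 + 0·(-5) + 5·7 - (-15)| / √((-5)² + 0² + 5²)
  = |0 + 0 + 35 + 15| / √(25 + 0 + 25)
  = |50| / √50
  = 50 / 7.071
  ≈ 7.071

7.071


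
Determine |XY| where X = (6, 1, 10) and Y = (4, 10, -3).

d = √[(x₂-x₁)² + (y₂-y₁)² + (z₂-z₁)²]
  = √[(-2)² + 9² + (-13)²]
  = √[4 + 81 + 169]
  = √254
  ≈ 15.94

15.94


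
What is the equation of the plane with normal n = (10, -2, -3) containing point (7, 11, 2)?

The plane through P with normal n = (a, b, c) satisfies n·(r - P) = 0,
i.e. ax + by + cz = a·x₀ + b·y₀ + c·z₀.
d = 10·7 + (-2)·11 + (-3)·2
  = 70 - 22 - 6
  = 42
Equation: 10x - 2y - 3z = 42

10x - 2y - 3z = 42


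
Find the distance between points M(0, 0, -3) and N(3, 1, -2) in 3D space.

d = √[(x₂-x₁)² + (y₂-y₁)² + (z₂-z₁)²]
  = √[3² + 1² + 1²]
  = √[9 + 1 + 1]
  = √11
  ≈ 3.317

3.317


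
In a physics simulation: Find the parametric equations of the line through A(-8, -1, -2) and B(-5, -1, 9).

Direction vector d = B - A = (-5 + 8, -1 + 1, 9 + 2) = (3, 0, 11)
Parametric form r = A + t·d:
x = -8 + 3t, y = -1, z = -2 + 11t

x = -8 + 3t, y = -1, z = -2 + 11t


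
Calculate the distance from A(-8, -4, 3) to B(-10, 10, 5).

d = √[(x₂-x₁)² + (y₂-y₁)² + (z₂-z₁)²]
  = √[(-2)² + 14² + 2²]
  = √[4 + 196 + 4]
  = √204
  ≈ 14.28

14.28


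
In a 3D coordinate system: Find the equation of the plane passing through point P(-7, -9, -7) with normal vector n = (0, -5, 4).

The plane through P with normal n = (a, b, c) satisfies n·(r - P) = 0,
i.e. ax + by + cz = a·x₀ + b·y₀ + c·z₀.
d = 0·(-7) + (-5)·(-9) + 4·(-7)
  = 0 + 45 - 28
  = 17
Equation: -5y + 4z = 17

-5y + 4z = 17


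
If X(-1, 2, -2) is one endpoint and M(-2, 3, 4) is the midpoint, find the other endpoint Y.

Y = 2M - X
  = (2·(-2) - (-1), 2·3 - 2, 2·4 - (-2))
  = (-4 + 1, 6 - 2, 8 + 2)
  = (-3, 4, 10)

(-3, 4, 10)


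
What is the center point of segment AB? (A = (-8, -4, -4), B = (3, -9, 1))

M = ((x₁+x₂)/2, (y₁+y₂)/2, (z₁+z₂)/2)
  = ((-8 + 3)/2, (-4 - 9)/2, (-4 + 1)/2)
  = (-5/2, -13/2, -3/2)
  = (-2.5, -6.5, -1.5)

(-2.5, -6.5, -1.5)


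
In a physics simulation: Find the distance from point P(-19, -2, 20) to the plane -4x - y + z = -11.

distance = |a·x₀ + b·y₀ + c·z₀ - d| / √(a² + b² + c²)
  = |(-4)·(-19) + (-1)·(-2) + 1·20 - (-11)| / √((-4)² + (-1)² + 1²)
  = |76 + 2 + 20 + 11| / √(16 + 1 + 1)
  = |109| / √18
  = 109 / 4.243
  ≈ 25.69

25.69


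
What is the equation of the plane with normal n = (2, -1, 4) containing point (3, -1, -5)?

The plane through P with normal n = (a, b, c) satisfies n·(r - P) = 0,
i.e. ax + by + cz = a·x₀ + b·y₀ + c·z₀.
d = 2·3 + (-1)·(-1) + 4·(-5)
  = 6 + 1 - 20
  = -13
Equation: 2x - y + 4z = -13

2x - y + 4z = -13


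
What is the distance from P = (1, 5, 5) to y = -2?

distance = |a·x₀ + b·y₀ + c·z₀ - d| / √(a² + b² + c²)
  = |0·1 + 1·5 + 0·5 - (-2)| / √(0² + 1² + 0²)
  = |0 + 5 + 0 + 2| / √(0 + 1 + 0)
  = |7| / √1
  = 7 / 1
  ≈ 7

7


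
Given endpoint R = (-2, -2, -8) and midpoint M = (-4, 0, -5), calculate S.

S = 2M - R
  = (2·(-4) - (-2), 2·0 - (-2), 2·(-5) - (-8))
  = (-8 + 2, 0 + 2, -10 + 8)
  = (-6, 2, -2)

(-6, 2, -2)


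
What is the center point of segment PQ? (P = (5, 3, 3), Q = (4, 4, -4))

M = ((x₁+x₂)/2, (y₁+y₂)/2, (z₁+z₂)/2)
  = ((5 + 4)/2, (3 + 4)/2, (3 - 4)/2)
  = (9/2, 7/2, -1/2)
  = (4.5, 3.5, -0.5)

(4.5, 3.5, -0.5)


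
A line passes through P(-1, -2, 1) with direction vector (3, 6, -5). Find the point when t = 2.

P(t) = P + t·d
  = (-1 + 3·2, -2 + 6·2, 1 + (-5)·2)
  = (-1 + 6, -2 + 12, 1 - 10)
  = (5, 10, -9)

(5, 10, -9)


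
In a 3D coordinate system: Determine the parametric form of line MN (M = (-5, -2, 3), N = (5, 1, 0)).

Direction vector d = N - M = (5 + 5, 1 + 2, 0 - 3) = (10, 3, -3)
Parametric form r = M + t·d:
x = -5 + 10t, y = -2 + 3t, z = 3 - 3t

x = -5 + 10t, y = -2 + 3t, z = 3 - 3t


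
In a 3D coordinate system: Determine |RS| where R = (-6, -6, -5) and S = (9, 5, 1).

d = √[(x₂-x₁)² + (y₂-y₁)² + (z₂-z₁)²]
  = √[15² + 11² + 6²]
  = √[225 + 121 + 36]
  = √382
  ≈ 19.54

19.54


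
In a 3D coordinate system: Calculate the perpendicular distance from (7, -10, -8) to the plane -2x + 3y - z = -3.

distance = |a·x₀ + b·y₀ + c·z₀ - d| / √(a² + b² + c²)
  = |(-2)·7 + 3·(-10) + (-1)·(-8) - (-3)| / √((-2)² + 3² + (-1)²)
  = |-14 - 30 + 8 + 3| / √(4 + 9 + 1)
  = |-33| / √14
  = 33 / 3.742
  ≈ 8.82

8.82


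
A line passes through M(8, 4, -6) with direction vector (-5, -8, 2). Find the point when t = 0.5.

P(t) = M + t·d
  = (8 + (-5)·0.5, 4 + (-8)·0.5, -6 + 2·0.5)
  = (8 - 2.5, 4 - 4, -6 + 1)
  = (5.5, 0, -5)

(5.5, 0, -5)


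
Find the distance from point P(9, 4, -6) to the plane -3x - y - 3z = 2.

distance = |a·x₀ + b·y₀ + c·z₀ - d| / √(a² + b² + c²)
  = |(-3)·9 + (-1)·4 + (-3)·(-6) - 2| / √((-3)² + (-1)² + (-3)²)
  = |-27 - 4 + 18 - 2| / √(9 + 1 + 9)
  = |-15| / √19
  = 15 / 4.359
  ≈ 3.441

3.441


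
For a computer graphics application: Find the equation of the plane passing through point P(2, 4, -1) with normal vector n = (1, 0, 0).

The plane through P with normal n = (a, b, c) satisfies n·(r - P) = 0,
i.e. ax + by + cz = a·x₀ + b·y₀ + c·z₀.
d = 1·2 + 0·4 + 0·(-1)
  = 2 + 0 + 0
  = 2
Equation: x = 2

x = 2


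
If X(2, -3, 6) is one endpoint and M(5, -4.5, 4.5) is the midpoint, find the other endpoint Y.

Y = 2M - X
  = (2·5 - 2, 2·(-4.5) - (-3), 2·4.5 - 6)
  = (10 - 2, -9 + 3, 9 - 6)
  = (8, -6, 3)

(8, -6, 3)


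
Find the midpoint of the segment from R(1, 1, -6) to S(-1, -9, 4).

M = ((x₁+x₂)/2, (y₁+y₂)/2, (z₁+z₂)/2)
  = ((1 - 1)/2, (1 - 9)/2, (-6 + 4)/2)
  = (0/2, -8/2, -2/2)
  = (0, -4, -1)

(0, -4, -1)


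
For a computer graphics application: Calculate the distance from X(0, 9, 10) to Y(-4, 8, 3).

d = √[(x₂-x₁)² + (y₂-y₁)² + (z₂-z₁)²]
  = √[(-4)² + (-1)² + (-7)²]
  = √[16 + 1 + 49]
  = √66
  ≈ 8.124

8.124


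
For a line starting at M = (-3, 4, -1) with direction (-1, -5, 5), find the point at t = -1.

P(t) = M + t·d
  = (-3 + (-1)·(-1), 4 + (-5)·(-1), -1 + 5·(-1))
  = (-3 + 1, 4 + 5, -1 - 5)
  = (-2, 9, -6)

(-2, 9, -6)


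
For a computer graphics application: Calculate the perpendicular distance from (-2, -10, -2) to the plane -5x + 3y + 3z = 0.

distance = |a·x₀ + b·y₀ + c·z₀ - d| / √(a² + b² + c²)
  = |(-5)·(-2) + 3·(-10) + 3·(-2) - 0| / √((-5)² + 3² + 3²)
  = |10 - 30 - 6 + 0| / √(25 + 9 + 9)
  = |-26| / √43
  = 26 / 6.557
  ≈ 3.965

3.965


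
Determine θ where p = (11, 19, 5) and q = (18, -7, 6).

p·q = 11·18 + 19·(-7) + 5·6 = 198 - 133 + 30 = 95
|p| = √(11² + 19² + 5²) = √507 ≈ 22.52
|q| = √(18² + (-7)² + 6²) = √409 ≈ 20.22
cos θ = (p·q)/(|p||q|) = 95/(22.52·20.22) ≈ 0.2086
θ = arccos(0.2086) ≈ 77.96°

77.96°


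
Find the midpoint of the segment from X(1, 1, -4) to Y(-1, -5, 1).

M = ((x₁+x₂)/2, (y₁+y₂)/2, (z₁+z₂)/2)
  = ((1 - 1)/2, (1 - 5)/2, (-4 + 1)/2)
  = (0/2, -4/2, -3/2)
  = (0, -2, -1.5)

(0, -2, -1.5)


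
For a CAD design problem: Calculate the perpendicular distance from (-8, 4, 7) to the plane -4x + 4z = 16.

distance = |a·x₀ + b·y₀ + c·z₀ - d| / √(a² + b² + c²)
  = |(-4)·(-8) + 0·4 + 4·7 - 16| / √((-4)² + 0² + 4²)
  = |32 + 0 + 28 - 16| / √(16 + 0 + 16)
  = |44| / √32
  = 44 / 5.657
  ≈ 7.778

7.778


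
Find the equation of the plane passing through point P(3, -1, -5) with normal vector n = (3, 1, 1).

The plane through P with normal n = (a, b, c) satisfies n·(r - P) = 0,
i.e. ax + by + cz = a·x₀ + b·y₀ + c·z₀.
d = 3·3 + 1·(-1) + 1·(-5)
  = 9 - 1 - 5
  = 3
Equation: 3x + y + z = 3

3x + y + z = 3


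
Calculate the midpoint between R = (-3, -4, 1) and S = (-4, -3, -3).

M = ((x₁+x₂)/2, (y₁+y₂)/2, (z₁+z₂)/2)
  = ((-3 - 4)/2, (-4 - 3)/2, (1 - 3)/2)
  = (-7/2, -7/2, -2/2)
  = (-3.5, -3.5, -1)

(-3.5, -3.5, -1)


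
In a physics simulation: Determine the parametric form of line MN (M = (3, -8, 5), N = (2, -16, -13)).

Direction vector d = N - M = (2 - 3, -16 + 8, -13 - 5) = (-1, -8, -18)
Parametric form r = M + t·d:
x = 3 - t, y = -8 - 8t, z = 5 - 18t

x = 3 - t, y = -8 - 8t, z = 5 - 18t


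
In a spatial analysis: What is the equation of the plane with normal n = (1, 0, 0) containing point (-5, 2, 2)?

The plane through P with normal n = (a, b, c) satisfies n·(r - P) = 0,
i.e. ax + by + cz = a·x₀ + b·y₀ + c·z₀.
d = 1·(-5) + 0·2 + 0·2
  = -5 + 0 + 0
  = -5
Equation: x = -5

x = -5


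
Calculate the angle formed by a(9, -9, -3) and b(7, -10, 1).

a·b = 9·7 + (-9)·(-10) + (-3)·1 = 63 + 90 - 3 = 150
|a| = √(9² + (-9)² + (-3)²) = √171 ≈ 13.08
|b| = √(7² + (-10)² + 1²) = √150 ≈ 12.25
cos θ = (a·b)/(|a||b|) = 150/(13.08·12.25) ≈ 0.9366
θ = arccos(0.9366) ≈ 20.51°

20.51°


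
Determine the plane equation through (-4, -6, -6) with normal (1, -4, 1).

The plane through P with normal n = (a, b, c) satisfies n·(r - P) = 0,
i.e. ax + by + cz = a·x₀ + b·y₀ + c·z₀.
d = 1·(-4) + (-4)·(-6) + 1·(-6)
  = -4 + 24 - 6
  = 14
Equation: x - 4y + z = 14

x - 4y + z = 14


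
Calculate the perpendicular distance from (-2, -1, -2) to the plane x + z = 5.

distance = |a·x₀ + b·y₀ + c·z₀ - d| / √(a² + b² + c²)
  = |1·(-2) + 0·(-1) + 1·(-2) - 5| / √(1² + 0² + 1²)
  = |-2 + 0 - 2 - 5| / √(1 + 0 + 1)
  = |-9| / √2
  = 9 / 1.414
  ≈ 6.364

6.364


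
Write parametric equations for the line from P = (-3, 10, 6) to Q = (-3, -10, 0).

Direction vector d = Q - P = (-3 + 3, -10 - 10, 0 - 6) = (0, -20, -6)
Parametric form r = P + t·d:
x = -3, y = 10 - 20t, z = 6 - 6t

x = -3, y = 10 - 20t, z = 6 - 6t


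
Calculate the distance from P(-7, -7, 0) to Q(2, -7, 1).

d = √[(x₂-x₁)² + (y₂-y₁)² + (z₂-z₁)²]
  = √[9² + 0² + 1²]
  = √[81 + 0 + 1]
  = √82
  ≈ 9.055

9.055


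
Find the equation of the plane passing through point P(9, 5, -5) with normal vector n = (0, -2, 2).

The plane through P with normal n = (a, b, c) satisfies n·(r - P) = 0,
i.e. ax + by + cz = a·x₀ + b·y₀ + c·z₀.
d = 0·9 + (-2)·5 + 2·(-5)
  = 0 - 10 - 10
  = -20
Equation: -2y + 2z = -20

-2y + 2z = -20


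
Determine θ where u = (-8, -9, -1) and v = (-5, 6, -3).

u·v = (-8)·(-5) + (-9)·6 + (-1)·(-3) = 40 - 54 + 3 = -11
|u| = √((-8)² + (-9)² + (-1)²) = √146 ≈ 12.08
|v| = √((-5)² + 6² + (-3)²) = √70 ≈ 8.367
cos θ = (u·v)/(|u||v|) = -11/(12.08·8.367) ≈ -0.1088
θ = arccos(-0.1088) ≈ 96.25°

96.25°


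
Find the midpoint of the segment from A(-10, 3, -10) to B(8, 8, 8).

M = ((x₁+x₂)/2, (y₁+y₂)/2, (z₁+z₂)/2)
  = ((-10 + 8)/2, (3 + 8)/2, (-10 + 8)/2)
  = (-2/2, 11/2, -2/2)
  = (-1, 5.5, -1)

(-1, 5.5, -1)


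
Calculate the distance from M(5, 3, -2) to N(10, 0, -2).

d = √[(x₂-x₁)² + (y₂-y₁)² + (z₂-z₁)²]
  = √[5² + (-3)² + 0²]
  = √[25 + 9 + 0]
  = √34
  ≈ 5.831

5.831


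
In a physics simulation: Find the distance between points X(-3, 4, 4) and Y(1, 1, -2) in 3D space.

d = √[(x₂-x₁)² + (y₂-y₁)² + (z₂-z₁)²]
  = √[4² + (-3)² + (-6)²]
  = √[16 + 9 + 36]
  = √61
  ≈ 7.81

7.81


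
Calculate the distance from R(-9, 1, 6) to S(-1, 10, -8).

d = √[(x₂-x₁)² + (y₂-y₁)² + (z₂-z₁)²]
  = √[8² + 9² + (-14)²]
  = √[64 + 81 + 196]
  = √341
  ≈ 18.47

18.47


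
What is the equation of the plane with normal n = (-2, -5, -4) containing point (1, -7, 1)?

The plane through P with normal n = (a, b, c) satisfies n·(r - P) = 0,
i.e. ax + by + cz = a·x₀ + b·y₀ + c·z₀.
d = (-2)·1 + (-5)·(-7) + (-4)·1
  = -2 + 35 - 4
  = 29
Equation: -2x - 5y - 4z = 29

-2x - 5y - 4z = 29


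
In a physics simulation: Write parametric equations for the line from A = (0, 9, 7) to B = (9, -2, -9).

Direction vector d = B - A = (9 + 0, -2 - 9, -9 - 7) = (9, -11, -16)
Parametric form r = A + t·d:
x = 0 + 9t, y = 9 - 11t, z = 7 - 16t

x = 0 + 9t, y = 9 - 11t, z = 7 - 16t


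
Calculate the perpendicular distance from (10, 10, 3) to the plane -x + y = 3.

distance = |a·x₀ + b·y₀ + c·z₀ - d| / √(a² + b² + c²)
  = |(-1)·10 + 1·10 + 0·3 - 3| / √((-1)² + 1² + 0²)
  = |-10 + 10 + 0 - 3| / √(1 + 1 + 0)
  = |-3| / √2
  = 3 / 1.414
  ≈ 2.121

2.121


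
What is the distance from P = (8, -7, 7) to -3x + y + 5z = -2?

distance = |a·x₀ + b·y₀ + c·z₀ - d| / √(a² + b² + c²)
  = |(-3)·8 + 1·(-7) + 5·7 - (-2)| / √((-3)² + 1² + 5²)
  = |-24 - 7 + 35 + 2| / √(9 + 1 + 25)
  = |6| / √35
  = 6 / 5.916
  ≈ 1.014

1.014


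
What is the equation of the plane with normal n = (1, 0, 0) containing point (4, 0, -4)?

The plane through P with normal n = (a, b, c) satisfies n·(r - P) = 0,
i.e. ax + by + cz = a·x₀ + b·y₀ + c·z₀.
d = 1·4 + 0·0 + 0·(-4)
  = 4 + 0 + 0
  = 4
Equation: x = 4

x = 4


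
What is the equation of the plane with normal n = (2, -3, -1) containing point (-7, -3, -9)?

The plane through P with normal n = (a, b, c) satisfies n·(r - P) = 0,
i.e. ax + by + cz = a·x₀ + b·y₀ + c·z₀.
d = 2·(-7) + (-3)·(-3) + (-1)·(-9)
  = -14 + 9 + 9
  = 4
Equation: 2x - 3y - z = 4

2x - 3y - z = 4


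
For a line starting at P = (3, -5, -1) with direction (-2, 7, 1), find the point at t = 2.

P(t) = P + t·d
  = (3 + (-2)·2, -5 + 7·2, -1 + 1·2)
  = (3 - 4, -5 + 14, -1 + 2)
  = (-1, 9, 1)

(-1, 9, 1)


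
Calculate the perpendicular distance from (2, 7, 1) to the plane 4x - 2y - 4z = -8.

distance = |a·x₀ + b·y₀ + c·z₀ - d| / √(a² + b² + c²)
  = |4·2 + (-2)·7 + (-4)·1 - (-8)| / √(4² + (-2)² + (-4)²)
  = |8 - 14 - 4 + 8| / √(16 + 4 + 16)
  = |-2| / √36
  = 2 / 6
  ≈ 0.3333

0.3333
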